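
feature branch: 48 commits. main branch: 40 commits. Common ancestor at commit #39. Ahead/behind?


Common ancestor: commit #39
feature commits after divergence: 48 - 39 = 9
main commits after divergence: 40 - 39 = 1
feature is 9 commits ahead of main
main is 1 commits ahead of feature

feature ahead: 9, main ahead: 1


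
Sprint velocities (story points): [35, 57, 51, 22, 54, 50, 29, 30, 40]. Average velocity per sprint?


Formula: Avg velocity = Total points / Number of sprints
Points: [35, 57, 51, 22, 54, 50, 29, 30, 40]
Sum = 35 + 57 + 51 + 22 + 54 + 50 + 29 + 30 + 40 = 368
Avg velocity = 368 / 9 = 40.89 points/sprint

40.89 points/sprint


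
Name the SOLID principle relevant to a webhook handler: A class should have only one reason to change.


This describes the Single Responsibility Principle (SRP)

Single Responsibility Principle (SRP)


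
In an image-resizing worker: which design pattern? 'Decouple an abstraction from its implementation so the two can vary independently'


This matches the Bridge pattern

Bridge


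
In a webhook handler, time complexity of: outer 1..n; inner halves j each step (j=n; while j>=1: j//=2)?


Reasoning: n times log n
Complexity: O(n log n)

O(n log n)


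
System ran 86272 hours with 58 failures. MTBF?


Formula: MTBF = Total operating time / Number of failures
MTBF = 86272 / 58
MTBF = 1487.45 hours

1487.45 hours


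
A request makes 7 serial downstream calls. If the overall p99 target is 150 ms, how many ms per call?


Formula: per_stage = total_budget / stages
per_stage = 150 / 7
per_stage = 21.43 ms

21.43 ms


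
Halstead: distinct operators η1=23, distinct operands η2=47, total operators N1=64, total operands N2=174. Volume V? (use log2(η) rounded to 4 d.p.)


Formula: V = N * log2(η), where N = N1 + N2 and η = η1 + η2
η = 23 + 47 = 70
N = 64 + 174 = 238
log2(70) ≈ 6.1293
V = 238 * 6.1293 = 1458.77

1458.77


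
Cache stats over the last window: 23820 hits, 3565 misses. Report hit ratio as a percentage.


Formula: hit rate = hits / (hits + misses) * 100
hit rate = 23820 / (23820 + 3565) * 100
hit rate = 23820 / 27385 * 100
hit rate = 86.98%

86.98%


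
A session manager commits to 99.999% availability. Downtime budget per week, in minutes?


Formula: allowed downtime = period * (100 - SLA) / 100
Period (week) = 10080 minutes
Unavailability fraction = (100 - 99.999) / 100
Allowed downtime = 10080 * (100 - 99.999) / 100
Allowed downtime = 0.1008 minutes

0.1008 minutes


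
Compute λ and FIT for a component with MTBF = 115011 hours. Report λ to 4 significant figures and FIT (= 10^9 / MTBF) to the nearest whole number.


Formula: λ = 1 / MTBF; FIT = λ × 1e9 = 1e9 / MTBF
λ = 1 / 115011 ≈ 8.695e-06 failures/hour
FIT = 1e9 / 115011 ≈ 8695 failures per 1e9 hours (nearest whole number)

λ = 8.695e-06 /h, FIT = 8695


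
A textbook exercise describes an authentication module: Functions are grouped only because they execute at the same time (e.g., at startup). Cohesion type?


Reasoning: Related by timing only
Type: Temporal cohesion

Temporal cohesion


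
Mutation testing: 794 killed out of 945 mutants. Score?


Mutation score = killed / total * 100
Mutation score = 794 / 945 * 100
Mutation score = 84.02%

84.02%


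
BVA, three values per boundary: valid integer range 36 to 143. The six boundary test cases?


Range: [36, 143]
Boundaries: just below min, min, min+1, max-1, max, just above max
Values: [35, 36, 37, 142, 143, 144]

[35, 36, 37, 142, 143, 144]


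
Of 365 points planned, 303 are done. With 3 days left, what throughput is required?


Formula: Required rate = Remaining points / Days left
Remaining = 365 - 303 = 62 points
Required rate = 62 / 3 = 20.67 points/day

20.67 points/day


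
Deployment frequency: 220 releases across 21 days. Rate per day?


Formula: deployments per day = releases / days
= 220 / 21
= 10.476 deploys/day
(equivalently, 73.33 deploys/week)

10.476 deploys/day


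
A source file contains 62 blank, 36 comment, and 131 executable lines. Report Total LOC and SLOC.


Total LOC = blank + comment + code
Total LOC = 62 + 36 + 131 = 229
SLOC (source only) = code = 131

Total LOC: 229, SLOC: 131


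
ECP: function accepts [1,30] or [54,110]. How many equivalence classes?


Valid ranges: [1,30] and [54,110]
Class 1: x < 1 — invalid
Class 2: 1 ≤ x ≤ 30 — valid
Class 3: 30 < x < 54 — invalid (gap between ranges)
Class 4: 54 ≤ x ≤ 110 — valid
Class 5: x > 110 — invalid
Total equivalence classes: 5

5 equivalence classes


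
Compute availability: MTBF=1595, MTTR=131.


Availability = MTBF / (MTBF + MTTR)
Availability = 1595 / (1595 + 131)
Availability = 1595 / 1726
Availability = 92.4102%

92.4102%


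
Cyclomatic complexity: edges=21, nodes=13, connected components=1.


Formula: V(G) = E - N + 2P
V(G) = 21 - 13 + 2*1
V(G) = 8 + 2
V(G) = 10

10


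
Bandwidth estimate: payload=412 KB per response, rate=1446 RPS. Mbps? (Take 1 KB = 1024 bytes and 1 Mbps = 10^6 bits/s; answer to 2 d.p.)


Formula: Mbps = payload_bytes * RPS * 8 / 1e6
Payload per request = 412 KB = 412 * 1024 = 421888 bytes
Total bytes/sec = 421888 * 1446 = 610050048
Total bits/sec = 610050048 * 8 = 4880400384
Mbps = 4880400384 / 1e6 = 4880.4

4880.4 Mbps


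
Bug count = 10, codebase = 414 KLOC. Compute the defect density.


Defect density = defects / KLOC
Defect density = 10 / 414
Defect density = 0.024 defects/KLOC

0.024 defects/KLOC


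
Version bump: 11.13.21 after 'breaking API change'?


Current: 11.13.21
Change category: 'breaking API change' → major bump
SemVer rule: major bump → increment MAJOR, reset MINOR and PATCH to 0
New: 12.0.0

12.0.0


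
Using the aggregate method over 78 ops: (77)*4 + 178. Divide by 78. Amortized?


Formula: Amortized cost = Total cost / Operations
Total cost = (77 * 4) + (1 * 178)
Total cost = 308 + 178 = 486
Amortized = 486 / 78 = 6.2308

6.2308


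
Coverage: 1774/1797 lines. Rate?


Coverage = covered / total * 100
Coverage = 1774 / 1797 * 100
Coverage = 98.72%

98.72%


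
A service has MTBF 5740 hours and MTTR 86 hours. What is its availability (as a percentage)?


Availability = MTBF / (MTBF + MTTR)
Availability = 5740 / (5740 + 86)
Availability = 5740 / 5826
Availability = 98.5239%

98.5239%


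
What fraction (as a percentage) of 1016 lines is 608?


Coverage = covered / total * 100
Coverage = 608 / 1016 * 100
Coverage = 59.84%

59.84%


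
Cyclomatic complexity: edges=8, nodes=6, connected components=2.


Formula: V(G) = E - N + 2P
V(G) = 8 - 6 + 2*2
V(G) = 2 + 4
V(G) = 6

6


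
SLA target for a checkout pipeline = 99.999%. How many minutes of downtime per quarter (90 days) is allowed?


Formula: allowed downtime = period * (100 - SLA) / 100
Period (quarter (90 days)) = 129600 minutes
Unavailability fraction = (100 - 99.999) / 100
Allowed downtime = 129600 * (100 - 99.999) / 100
Allowed downtime = 1.296 minutes

1.296 minutes


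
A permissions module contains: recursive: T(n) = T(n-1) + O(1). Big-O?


Reasoning: linear recursion with constant work per frame
Complexity: O(n)

O(n)


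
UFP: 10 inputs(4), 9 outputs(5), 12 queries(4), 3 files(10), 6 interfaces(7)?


UFP = EI*4 + EO*5 + EQ*4 + ILF*10 + EIF*7
UFP = 10*4 + 9*5 + 12*4 + 3*10 + 6*7
UFP = 40 + 45 + 48 + 30 + 42
UFP = 205

205


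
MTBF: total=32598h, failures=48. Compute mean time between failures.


Formula: MTBF = Total operating time / Number of failures
MTBF = 32598 / 48
MTBF = 679.13 hours

679.13 hours


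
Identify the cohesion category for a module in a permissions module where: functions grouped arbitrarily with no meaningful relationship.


Reasoning: Worst: random grouping
Type: Coincidental cohesion

Coincidental cohesion


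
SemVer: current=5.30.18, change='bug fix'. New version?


Current: 5.30.18
Change category: 'bug fix' → patch bump
SemVer rule: patch bump → increment PATCH (MAJOR and MINOR unchanged)
New: 5.30.19

5.30.19


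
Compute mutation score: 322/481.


Mutation score = killed / total * 100
Mutation score = 322 / 481 * 100
Mutation score = 66.94%

66.94%


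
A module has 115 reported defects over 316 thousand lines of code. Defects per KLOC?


Defect density = defects / KLOC
Defect density = 115 / 316
Defect density = 0.364 defects/KLOC

0.364 defects/KLOC


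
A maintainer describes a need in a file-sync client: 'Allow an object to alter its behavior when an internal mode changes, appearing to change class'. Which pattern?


This matches the State pattern

State


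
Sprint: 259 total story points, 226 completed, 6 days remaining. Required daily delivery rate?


Formula: Required rate = Remaining points / Days left
Remaining = 259 - 226 = 33 points
Required rate = 33 / 6 = 5.5 points/day

5.5 points/day


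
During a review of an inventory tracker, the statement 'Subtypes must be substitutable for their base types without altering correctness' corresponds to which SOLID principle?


This describes the Liskov Substitution Principle (LSP)

Liskov Substitution Principle (LSP)


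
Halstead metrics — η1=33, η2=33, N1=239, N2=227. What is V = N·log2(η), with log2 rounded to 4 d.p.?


Formula: V = N * log2(η), where N = N1 + N2 and η = η1 + η2
η = 33 + 33 = 66
N = 239 + 227 = 466
log2(66) ≈ 6.0444
V = 466 * 6.0444 = 2816.69

2816.69


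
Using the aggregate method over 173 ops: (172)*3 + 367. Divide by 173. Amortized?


Formula: Amortized cost = Total cost / Operations
Total cost = (172 * 3) + (1 * 367)
Total cost = 516 + 367 = 883
Amortized = 883 / 173 = 5.104

5.104


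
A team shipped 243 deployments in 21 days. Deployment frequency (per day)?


Formula: deployments per day = releases / days
= 243 / 21
= 11.571 deploys/day
(equivalently, 81.0 deploys/week)

11.571 deploys/day


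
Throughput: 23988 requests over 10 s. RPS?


Formula: throughput = requests / seconds
throughput = 23988 / 10
throughput = 2398.8 requests/second

2398.8 requests/second


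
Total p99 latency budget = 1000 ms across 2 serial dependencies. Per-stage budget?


Formula: per_stage = total_budget / stages
per_stage = 1000 / 2
per_stage = 500.0 ms

500.0 ms


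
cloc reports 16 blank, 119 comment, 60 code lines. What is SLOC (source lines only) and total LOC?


Total LOC = blank + comment + code
Total LOC = 16 + 119 + 60 = 195
SLOC (source only) = code = 60

Total LOC: 195, SLOC: 60


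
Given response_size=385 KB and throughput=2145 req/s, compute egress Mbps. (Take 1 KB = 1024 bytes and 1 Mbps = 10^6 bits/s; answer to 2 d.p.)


Formula: Mbps = payload_bytes * RPS * 8 / 1e6
Payload per request = 385 KB = 385 * 1024 = 394240 bytes
Total bytes/sec = 394240 * 2145 = 845644800
Total bits/sec = 845644800 * 8 = 6765158400
Mbps = 6765158400 / 1e6 = 6765.16

6765.16 Mbps


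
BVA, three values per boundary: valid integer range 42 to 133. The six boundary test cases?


Range: [42, 133]
Boundaries: just below min, min, min+1, max-1, max, just above max
Values: [41, 42, 43, 132, 133, 134]

[41, 42, 43, 132, 133, 134]


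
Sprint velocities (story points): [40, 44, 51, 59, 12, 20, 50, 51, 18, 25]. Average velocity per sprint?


Formula: Avg velocity = Total points / Number of sprints
Points: [40, 44, 51, 59, 12, 20, 50, 51, 18, 25]
Sum = 40 + 44 + 51 + 59 + 12 + 20 + 50 + 51 + 18 + 25 = 370
Avg velocity = 370 / 10 = 37.0 points/sprint

37.0 points/sprint


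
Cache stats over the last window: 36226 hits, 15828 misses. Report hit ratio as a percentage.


Formula: hit rate = hits / (hits + misses) * 100
hit rate = 36226 / (36226 + 15828) * 100
hit rate = 36226 / 52054 * 100
hit rate = 69.59%

69.59%


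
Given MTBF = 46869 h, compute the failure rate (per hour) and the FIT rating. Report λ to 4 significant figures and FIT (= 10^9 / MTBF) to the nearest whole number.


Formula: λ = 1 / MTBF; FIT = λ × 1e9 = 1e9 / MTBF
λ = 1 / 46869 ≈ 2.134e-05 failures/hour
FIT = 1e9 / 46869 ≈ 21336 failures per 1e9 hours (nearest whole number)

λ = 2.134e-05 /h, FIT = 21336


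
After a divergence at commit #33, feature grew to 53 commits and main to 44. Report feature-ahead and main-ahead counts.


Common ancestor: commit #33
feature commits after divergence: 53 - 33 = 20
main commits after divergence: 44 - 33 = 11
feature is 20 commits ahead of main
main is 11 commits ahead of feature

feature ahead: 20, main ahead: 11


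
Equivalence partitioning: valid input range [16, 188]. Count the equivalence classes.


Valid range: [16, 188]
Class 1: x < 16 — invalid
Class 2: 16 ≤ x ≤ 188 — valid
Class 3: x > 188 — invalid
Total equivalence classes: 3

3 equivalence classes


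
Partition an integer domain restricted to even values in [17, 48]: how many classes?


Constraint: even integers in [17, 48]
Class 1: x < 17 — out-of-range invalid
Class 2: x in [17,48] but odd — wrong type invalid
Class 3: x in [17,48] and even — valid
Class 4: x > 48 — out-of-range invalid
Total equivalence classes: 4

4 equivalence classes


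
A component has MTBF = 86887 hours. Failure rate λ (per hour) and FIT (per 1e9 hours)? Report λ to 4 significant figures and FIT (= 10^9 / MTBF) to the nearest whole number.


Formula: λ = 1 / MTBF; FIT = λ × 1e9 = 1e9 / MTBF
λ = 1 / 86887 ≈ 1.151e-05 failures/hour
FIT = 1e9 / 86887 ≈ 11509 failures per 1e9 hours (nearest whole number)

λ = 1.151e-05 /h, FIT = 11509


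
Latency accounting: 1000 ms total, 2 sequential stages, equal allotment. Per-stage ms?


Formula: per_stage = total_budget / stages
per_stage = 1000 / 2
per_stage = 500.0 ms

500.0 ms


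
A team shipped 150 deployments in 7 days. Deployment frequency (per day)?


Formula: deployments per day = releases / days
= 150 / 7
= 21.429 deploys/day
(equivalently, 150.0 deploys/week)

21.429 deploys/day


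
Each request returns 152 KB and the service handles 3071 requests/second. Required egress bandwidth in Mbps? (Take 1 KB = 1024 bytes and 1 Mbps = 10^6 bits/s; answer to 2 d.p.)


Formula: Mbps = payload_bytes * RPS * 8 / 1e6
Payload per request = 152 KB = 152 * 1024 = 155648 bytes
Total bytes/sec = 155648 * 3071 = 477995008
Total bits/sec = 477995008 * 8 = 3823960064
Mbps = 3823960064 / 1e6 = 3823.96

3823.96 Mbps


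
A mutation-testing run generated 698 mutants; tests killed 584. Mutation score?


Mutation score = killed / total * 100
Mutation score = 584 / 698 * 100
Mutation score = 83.67%

83.67%


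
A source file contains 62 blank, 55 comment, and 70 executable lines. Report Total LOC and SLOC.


Total LOC = blank + comment + code
Total LOC = 62 + 55 + 70 = 187
SLOC (source only) = code = 70

Total LOC: 187, SLOC: 70


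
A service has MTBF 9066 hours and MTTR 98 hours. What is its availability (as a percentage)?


Availability = MTBF / (MTBF + MTTR)
Availability = 9066 / (9066 + 98)
Availability = 9066 / 9164
Availability = 98.9306%

98.9306%


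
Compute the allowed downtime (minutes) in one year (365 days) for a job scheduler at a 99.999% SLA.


Formula: allowed downtime = period * (100 - SLA) / 100
Period (year (365 days)) = 525600 minutes
Unavailability fraction = (100 - 99.999) / 100
Allowed downtime = 525600 * (100 - 99.999) / 100
Allowed downtime = 5.256 minutes

5.256 minutes


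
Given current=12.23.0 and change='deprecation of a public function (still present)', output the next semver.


Current: 12.23.0
Change category: 'deprecation of a public function (still present)' → minor bump
SemVer rule: minor bump → increment MINOR, reset PATCH to 0 (MAJOR unchanged)
New: 12.24.0

12.24.0


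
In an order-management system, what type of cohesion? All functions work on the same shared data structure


Reasoning: Functions share data
Type: Communicational cohesion

Communicational cohesion


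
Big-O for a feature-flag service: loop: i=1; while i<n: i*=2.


Reasoning: i doubles each step so iterations are log2(n)
Complexity: O(log n)

O(log n)


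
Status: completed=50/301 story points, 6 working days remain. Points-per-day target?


Formula: Required rate = Remaining points / Days left
Remaining = 301 - 50 = 251 points
Required rate = 251 / 6 = 41.83 points/day

41.83 points/day


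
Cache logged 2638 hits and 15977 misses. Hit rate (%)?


Formula: hit rate = hits / (hits + misses) * 100
hit rate = 2638 / (2638 + 15977) * 100
hit rate = 2638 / 18615 * 100
hit rate = 14.17%

14.17%


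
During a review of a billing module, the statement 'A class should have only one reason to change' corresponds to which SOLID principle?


This describes the Single Responsibility Principle (SRP)

Single Responsibility Principle (SRP)


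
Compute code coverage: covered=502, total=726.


Coverage = covered / total * 100
Coverage = 502 / 726 * 100
Coverage = 69.15%

69.15%


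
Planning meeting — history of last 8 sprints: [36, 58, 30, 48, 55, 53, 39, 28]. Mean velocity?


Formula: Avg velocity = Total points / Number of sprints
Points: [36, 58, 30, 48, 55, 53, 39, 28]
Sum = 36 + 58 + 30 + 48 + 55 + 53 + 39 + 28 = 347
Avg velocity = 347 / 8 = 43.38 points/sprint

43.38 points/sprint


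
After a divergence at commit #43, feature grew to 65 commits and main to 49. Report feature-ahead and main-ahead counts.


Common ancestor: commit #43
feature commits after divergence: 65 - 43 = 22
main commits after divergence: 49 - 43 = 6
feature is 22 commits ahead of main
main is 6 commits ahead of feature

feature ahead: 22, main ahead: 6


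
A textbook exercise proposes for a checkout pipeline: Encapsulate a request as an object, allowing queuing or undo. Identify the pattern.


This matches the Command pattern

Command


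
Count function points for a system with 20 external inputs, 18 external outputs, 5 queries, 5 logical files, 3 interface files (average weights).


UFP = EI*4 + EO*5 + EQ*4 + ILF*10 + EIF*7
UFP = 20*4 + 18*5 + 5*4 + 5*10 + 3*7
UFP = 80 + 90 + 20 + 50 + 21
UFP = 261

261


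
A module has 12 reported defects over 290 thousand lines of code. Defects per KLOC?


Defect density = defects / KLOC
Defect density = 12 / 290
Defect density = 0.041 defects/KLOC

0.041 defects/KLOC


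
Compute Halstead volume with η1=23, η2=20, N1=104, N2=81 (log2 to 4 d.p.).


Formula: V = N * log2(η), where N = N1 + N2 and η = η1 + η2
η = 23 + 20 = 43
N = 104 + 81 = 185
log2(43) ≈ 5.4263
V = 185 * 5.4263 = 1003.87

1003.87


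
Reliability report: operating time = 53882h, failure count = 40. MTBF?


Formula: MTBF = Total operating time / Number of failures
MTBF = 53882 / 40
MTBF = 1347.05 hours

1347.05 hours


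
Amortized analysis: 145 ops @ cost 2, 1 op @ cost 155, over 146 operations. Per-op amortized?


Formula: Amortized cost = Total cost / Operations
Total cost = (145 * 2) + (1 * 155)
Total cost = 290 + 155 = 445
Amortized = 445 / 146 = 3.0479

3.0479


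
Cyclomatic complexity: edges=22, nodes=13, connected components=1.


Formula: V(G) = E - N + 2P
V(G) = 22 - 13 + 2*1
V(G) = 9 + 2
V(G) = 11

11


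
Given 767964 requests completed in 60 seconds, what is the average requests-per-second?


Formula: throughput = requests / seconds
throughput = 767964 / 60
throughput = 12799.4 requests/second

12799.4 requests/second


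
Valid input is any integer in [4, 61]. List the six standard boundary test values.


Range: [4, 61]
Boundaries: just below min, min, min+1, max-1, max, just above max
Values: [3, 4, 5, 60, 61, 62]

[3, 4, 5, 60, 61, 62]


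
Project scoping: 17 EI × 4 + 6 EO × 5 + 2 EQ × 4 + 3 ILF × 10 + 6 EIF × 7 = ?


UFP = EI*4 + EO*5 + EQ*4 + ILF*10 + EIF*7
UFP = 17*4 + 6*5 + 2*4 + 3*10 + 6*7
UFP = 68 + 30 + 8 + 30 + 42
UFP = 178

178


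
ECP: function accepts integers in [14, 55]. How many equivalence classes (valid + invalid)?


Valid range: [14, 55]
Class 1: x < 14 — invalid
Class 2: 14 ≤ x ≤ 55 — valid
Class 3: x > 55 — invalid
Total equivalence classes: 3

3 equivalence classes


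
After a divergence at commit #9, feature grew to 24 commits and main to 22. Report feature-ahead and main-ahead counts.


Common ancestor: commit #9
feature commits after divergence: 24 - 9 = 15
main commits after divergence: 22 - 9 = 13
feature is 15 commits ahead of main
main is 13 commits ahead of feature

feature ahead: 15, main ahead: 13


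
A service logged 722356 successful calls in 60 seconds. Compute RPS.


Formula: throughput = requests / seconds
throughput = 722356 / 60
throughput = 12039.27 requests/second

12039.27 requests/second


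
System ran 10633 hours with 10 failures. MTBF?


Formula: MTBF = Total operating time / Number of failures
MTBF = 10633 / 10
MTBF = 1063.3 hours

1063.3 hours


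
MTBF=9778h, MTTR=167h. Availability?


Availability = MTBF / (MTBF + MTTR)
Availability = 9778 / (9778 + 167)
Availability = 9778 / 9945
Availability = 98.3208%

98.3208%


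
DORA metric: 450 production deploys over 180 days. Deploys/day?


Formula: deployments per day = releases / days
= 450 / 180
= 2.5 deploys/day
(equivalently, 17.5 deploys/week)

2.5 deploys/day


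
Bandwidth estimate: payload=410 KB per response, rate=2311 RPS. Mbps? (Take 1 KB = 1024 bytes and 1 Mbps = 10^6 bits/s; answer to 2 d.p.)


Formula: Mbps = payload_bytes * RPS * 8 / 1e6
Payload per request = 410 KB = 410 * 1024 = 419840 bytes
Total bytes/sec = 419840 * 2311 = 970250240
Total bits/sec = 970250240 * 8 = 7762001920
Mbps = 7762001920 / 1e6 = 7762.0

7762.0 Mbps


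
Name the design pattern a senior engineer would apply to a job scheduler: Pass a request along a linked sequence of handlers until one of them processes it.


This matches the Chain of Responsibility pattern

Chain of Responsibility


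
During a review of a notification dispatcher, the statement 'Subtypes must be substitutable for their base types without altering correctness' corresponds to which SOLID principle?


This describes the Liskov Substitution Principle (LSP)

Liskov Substitution Principle (LSP)


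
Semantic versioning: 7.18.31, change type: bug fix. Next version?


Current: 7.18.31
Change category: 'bug fix' → patch bump
SemVer rule: patch bump → increment PATCH (MAJOR and MINOR unchanged)
New: 7.18.32

7.18.32


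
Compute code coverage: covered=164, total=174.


Coverage = covered / total * 100
Coverage = 164 / 174 * 100
Coverage = 94.25%

94.25%


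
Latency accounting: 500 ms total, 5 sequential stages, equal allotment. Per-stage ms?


Formula: per_stage = total_budget / stages
per_stage = 500 / 5
per_stage = 100.0 ms

100.0 ms


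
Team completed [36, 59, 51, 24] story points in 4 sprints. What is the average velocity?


Formula: Avg velocity = Total points / Number of sprints
Points: [36, 59, 51, 24]
Sum = 36 + 59 + 51 + 24 = 170
Avg velocity = 170 / 4 = 42.5 points/sprint

42.5 points/sprint


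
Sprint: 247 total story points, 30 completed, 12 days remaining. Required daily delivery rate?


Formula: Required rate = Remaining points / Days left
Remaining = 247 - 30 = 217 points
Required rate = 217 / 12 = 18.08 points/day

18.08 points/day


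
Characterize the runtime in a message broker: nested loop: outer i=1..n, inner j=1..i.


Reasoning: triangle: n(n+1)/2 ~ n^2/2
Complexity: O(n^2)

O(n^2)


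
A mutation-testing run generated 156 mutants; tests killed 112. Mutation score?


Mutation score = killed / total * 100
Mutation score = 112 / 156 * 100
Mutation score = 71.79%

71.79%


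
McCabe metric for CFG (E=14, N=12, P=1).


Formula: V(G) = E - N + 2P
V(G) = 14 - 12 + 2*1
V(G) = 2 + 2
V(G) = 4

4


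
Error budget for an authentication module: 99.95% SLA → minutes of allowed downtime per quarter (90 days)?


Formula: allowed downtime = period * (100 - SLA) / 100
Period (quarter (90 days)) = 129600 minutes
Unavailability fraction = (100 - 99.95) / 100
Allowed downtime = 129600 * (100 - 99.95) / 100
Allowed downtime = 64.8 minutes

64.8 minutes


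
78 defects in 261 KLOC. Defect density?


Defect density = defects / KLOC
Defect density = 78 / 261
Defect density = 0.299 defects/KLOC

0.299 defects/KLOC


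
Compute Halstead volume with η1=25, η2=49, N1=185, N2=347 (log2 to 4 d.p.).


Formula: V = N * log2(η), where N = N1 + N2 and η = η1 + η2
η = 25 + 49 = 74
N = 185 + 347 = 532
log2(74) ≈ 6.2095
V = 532 * 6.2095 = 3303.45

3303.45


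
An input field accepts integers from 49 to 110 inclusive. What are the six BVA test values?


Range: [49, 110]
Boundaries: just below min, min, min+1, max-1, max, just above max
Values: [48, 49, 50, 109, 110, 111]

[48, 49, 50, 109, 110, 111]


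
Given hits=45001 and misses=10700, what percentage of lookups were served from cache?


Formula: hit rate = hits / (hits + misses) * 100
hit rate = 45001 / (45001 + 10700) * 100
hit rate = 45001 / 55701 * 100
hit rate = 80.79%

80.79%


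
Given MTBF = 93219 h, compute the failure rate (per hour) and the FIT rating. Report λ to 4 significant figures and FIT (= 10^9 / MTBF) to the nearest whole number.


Formula: λ = 1 / MTBF; FIT = λ × 1e9 = 1e9 / MTBF
λ = 1 / 93219 ≈ 1.073e-05 failures/hour
FIT = 1e9 / 93219 ≈ 10727 failures per 1e9 hours (nearest whole number)

λ = 1.073e-05 /h, FIT = 10727


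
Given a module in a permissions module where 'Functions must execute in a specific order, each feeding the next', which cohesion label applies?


Reasoning: Output of one is input to next
Type: Sequential cohesion

Sequential cohesion


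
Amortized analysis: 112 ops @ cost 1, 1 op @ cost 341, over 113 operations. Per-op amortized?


Formula: Amortized cost = Total cost / Operations
Total cost = (112 * 1) + (1 * 341)
Total cost = 112 + 341 = 453
Amortized = 453 / 113 = 4.0088

4.0088


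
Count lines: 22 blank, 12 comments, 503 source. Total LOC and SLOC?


Total LOC = blank + comment + code
Total LOC = 22 + 12 + 503 = 537
SLOC (source only) = code = 503

Total LOC: 537, SLOC: 503


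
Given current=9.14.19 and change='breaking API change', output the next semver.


Current: 9.14.19
Change category: 'breaking API change' → major bump
SemVer rule: major bump → increment MAJOR, reset MINOR and PATCH to 0
New: 10.0.0

10.0.0


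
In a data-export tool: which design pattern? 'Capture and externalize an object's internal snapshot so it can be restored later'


This matches the Memento pattern

Memento


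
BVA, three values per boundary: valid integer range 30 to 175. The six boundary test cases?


Range: [30, 175]
Boundaries: just below min, min, min+1, max-1, max, just above max
Values: [29, 30, 31, 174, 175, 176]

[29, 30, 31, 174, 175, 176]


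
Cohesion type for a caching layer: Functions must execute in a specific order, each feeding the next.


Reasoning: Output of one is input to next
Type: Sequential cohesion

Sequential cohesion


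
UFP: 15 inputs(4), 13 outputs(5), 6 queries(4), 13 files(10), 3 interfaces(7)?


UFP = EI*4 + EO*5 + EQ*4 + ILF*10 + EIF*7
UFP = 15*4 + 13*5 + 6*4 + 13*10 + 3*7
UFP = 60 + 65 + 24 + 130 + 21
UFP = 300

300


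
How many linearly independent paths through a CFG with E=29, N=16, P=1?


Formula: V(G) = E - N + 2P
V(G) = 29 - 16 + 2*1
V(G) = 13 + 2
V(G) = 15

15


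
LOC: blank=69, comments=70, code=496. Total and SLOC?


Total LOC = blank + comment + code
Total LOC = 69 + 70 + 496 = 635
SLOC (source only) = code = 496

Total LOC: 635, SLOC: 496


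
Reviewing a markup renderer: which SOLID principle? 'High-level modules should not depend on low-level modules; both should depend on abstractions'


This describes the Dependency Inversion Principle (DIP)

Dependency Inversion Principle (DIP)


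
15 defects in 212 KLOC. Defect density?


Defect density = defects / KLOC
Defect density = 15 / 212
Defect density = 0.071 defects/KLOC

0.071 defects/KLOC


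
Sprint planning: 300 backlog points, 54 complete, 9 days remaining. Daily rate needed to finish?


Formula: Required rate = Remaining points / Days left
Remaining = 300 - 54 = 246 points
Required rate = 246 / 9 = 27.33 points/day

27.33 points/day


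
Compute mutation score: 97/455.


Mutation score = killed / total * 100
Mutation score = 97 / 455 * 100
Mutation score = 21.32%

21.32%


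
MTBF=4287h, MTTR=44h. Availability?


Availability = MTBF / (MTBF + MTTR)
Availability = 4287 / (4287 + 44)
Availability = 4287 / 4331
Availability = 98.9841%

98.9841%


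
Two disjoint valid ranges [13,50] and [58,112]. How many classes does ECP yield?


Valid ranges: [13,50] and [58,112]
Class 1: x < 13 — invalid
Class 2: 13 ≤ x ≤ 50 — valid
Class 3: 50 < x < 58 — invalid (gap between ranges)
Class 4: 58 ≤ x ≤ 112 — valid
Class 5: x > 112 — invalid
Total equivalence classes: 5

5 equivalence classes


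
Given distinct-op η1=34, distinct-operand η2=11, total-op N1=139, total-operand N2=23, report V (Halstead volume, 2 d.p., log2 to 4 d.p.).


Formula: V = N * log2(η), where N = N1 + N2 and η = η1 + η2
η = 34 + 11 = 45
N = 139 + 23 = 162
log2(45) ≈ 5.4919
V = 162 * 5.4919 = 889.69

889.69


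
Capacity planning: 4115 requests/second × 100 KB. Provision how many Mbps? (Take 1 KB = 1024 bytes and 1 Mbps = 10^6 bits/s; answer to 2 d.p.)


Formula: Mbps = payload_bytes * RPS * 8 / 1e6
Payload per request = 100 KB = 100 * 1024 = 102400 bytes
Total bytes/sec = 102400 * 4115 = 421376000
Total bits/sec = 421376000 * 8 = 3371008000
Mbps = 3371008000 / 1e6 = 3371.01

3371.01 Mbps


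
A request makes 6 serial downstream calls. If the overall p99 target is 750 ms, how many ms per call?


Formula: per_stage = total_budget / stages
per_stage = 750 / 6
per_stage = 125.0 ms

125.0 ms


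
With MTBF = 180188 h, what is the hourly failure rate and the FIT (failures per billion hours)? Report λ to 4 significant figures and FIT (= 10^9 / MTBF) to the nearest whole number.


Formula: λ = 1 / MTBF; FIT = λ × 1e9 = 1e9 / MTBF
λ = 1 / 180188 ≈ 5.550e-06 failures/hour
FIT = 1e9 / 180188 ≈ 5550 failures per 1e9 hours (nearest whole number)

λ = 5.550e-06 /h, FIT = 5550


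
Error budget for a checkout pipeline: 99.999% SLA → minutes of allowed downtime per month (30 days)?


Formula: allowed downtime = period * (100 - SLA) / 100
Period (month (30 days)) = 43200 minutes
Unavailability fraction = (100 - 99.999) / 100
Allowed downtime = 43200 * (100 - 99.999) / 100
Allowed downtime = 0.432 minutes

0.432 minutes


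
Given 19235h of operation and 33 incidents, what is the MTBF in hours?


Formula: MTBF = Total operating time / Number of failures
MTBF = 19235 / 33
MTBF = 582.88 hours

582.88 hours


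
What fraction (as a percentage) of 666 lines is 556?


Coverage = covered / total * 100
Coverage = 556 / 666 * 100
Coverage = 83.48%

83.48%


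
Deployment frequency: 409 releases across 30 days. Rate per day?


Formula: deployments per day = releases / days
= 409 / 30
= 13.633 deploys/day
(equivalently, 95.43 deploys/week)

13.633 deploys/day


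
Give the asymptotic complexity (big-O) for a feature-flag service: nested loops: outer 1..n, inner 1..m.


Reasoning: product of independent bounds
Complexity: O(n*m)

O(n*m)


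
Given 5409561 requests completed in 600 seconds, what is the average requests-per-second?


Formula: throughput = requests / seconds
throughput = 5409561 / 600
throughput = 9015.94 requests/second

9015.94 requests/second


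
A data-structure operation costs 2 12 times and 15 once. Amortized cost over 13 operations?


Formula: Amortized cost = Total cost / Operations
Total cost = (12 * 2) + (1 * 15)
Total cost = 24 + 15 = 39
Amortized = 39 / 13 = 3.0

3.0


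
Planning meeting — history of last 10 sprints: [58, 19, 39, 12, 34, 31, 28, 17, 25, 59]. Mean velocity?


Formula: Avg velocity = Total points / Number of sprints
Points: [58, 19, 39, 12, 34, 31, 28, 17, 25, 59]
Sum = 58 + 19 + 39 + 12 + 34 + 31 + 28 + 17 + 25 + 59 = 322
Avg velocity = 322 / 10 = 32.2 points/sprint

32.2 points/sprint


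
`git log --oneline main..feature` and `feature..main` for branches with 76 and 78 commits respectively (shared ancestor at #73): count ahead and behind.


Common ancestor: commit #73
feature commits after divergence: 76 - 73 = 3
main commits after divergence: 78 - 73 = 5
feature is 3 commits ahead of main
main is 5 commits ahead of feature

feature ahead: 3, main ahead: 5


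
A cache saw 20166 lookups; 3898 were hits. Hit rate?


Formula: hit rate = hits / (hits + misses) * 100
hit rate = 3898 / (3898 + 16268) * 100
hit rate = 3898 / 20166 * 100
hit rate = 19.33%

19.33%


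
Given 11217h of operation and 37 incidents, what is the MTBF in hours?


Formula: MTBF = Total operating time / Number of failures
MTBF = 11217 / 37
MTBF = 303.16 hours

303.16 hours


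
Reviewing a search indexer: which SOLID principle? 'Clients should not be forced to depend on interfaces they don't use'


This describes the Interface Segregation Principle (ISP)

Interface Segregation Principle (ISP)


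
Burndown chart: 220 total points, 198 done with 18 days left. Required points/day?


Formula: Required rate = Remaining points / Days left
Remaining = 220 - 198 = 22 points
Required rate = 22 / 18 = 1.22 points/day

1.22 points/day


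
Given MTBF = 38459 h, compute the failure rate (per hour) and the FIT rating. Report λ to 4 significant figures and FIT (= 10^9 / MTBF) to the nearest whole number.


Formula: λ = 1 / MTBF; FIT = λ × 1e9 = 1e9 / MTBF
λ = 1 / 38459 ≈ 2.600e-05 failures/hour
FIT = 1e9 / 38459 ≈ 26002 failures per 1e9 hours (nearest whole number)

λ = 2.600e-05 /h, FIT = 26002


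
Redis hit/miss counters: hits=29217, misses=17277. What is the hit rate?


Formula: hit rate = hits / (hits + misses) * 100
hit rate = 29217 / (29217 + 17277) * 100
hit rate = 29217 / 46494 * 100
hit rate = 62.84%

62.84%


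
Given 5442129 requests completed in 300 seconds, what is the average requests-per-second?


Formula: throughput = requests / seconds
throughput = 5442129 / 300
throughput = 18140.43 requests/second

18140.43 requests/second


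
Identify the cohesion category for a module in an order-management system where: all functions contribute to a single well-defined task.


Reasoning: Best: single purpose
Type: Functional cohesion

Functional cohesion


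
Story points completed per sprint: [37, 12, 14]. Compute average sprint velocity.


Formula: Avg velocity = Total points / Number of sprints
Points: [37, 12, 14]
Sum = 37 + 12 + 14 = 63
Avg velocity = 63 / 3 = 21.0 points/sprint

21.0 points/sprint


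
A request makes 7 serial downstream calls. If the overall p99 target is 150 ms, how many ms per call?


Formula: per_stage = total_budget / stages
per_stage = 150 / 7
per_stage = 21.43 ms

21.43 ms


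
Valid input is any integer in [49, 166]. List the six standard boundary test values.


Range: [49, 166]
Boundaries: just below min, min, min+1, max-1, max, just above max
Values: [48, 49, 50, 165, 166, 167]

[48, 49, 50, 165, 166, 167]


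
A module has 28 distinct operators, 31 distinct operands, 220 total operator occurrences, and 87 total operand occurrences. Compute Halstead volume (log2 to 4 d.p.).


Formula: V = N * log2(η), where N = N1 + N2 and η = η1 + η2
η = 28 + 31 = 59
N = 220 + 87 = 307
log2(59) ≈ 5.8826
V = 307 * 5.8826 = 1805.96

1805.96


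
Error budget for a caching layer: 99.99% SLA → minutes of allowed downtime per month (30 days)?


Formula: allowed downtime = period * (100 - SLA) / 100
Period (month (30 days)) = 43200 minutes
Unavailability fraction = (100 - 99.99) / 100
Allowed downtime = 43200 * (100 - 99.99) / 100
Allowed downtime = 4.32 minutes

4.32 minutes


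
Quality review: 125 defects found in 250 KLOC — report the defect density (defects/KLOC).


Defect density = defects / KLOC
Defect density = 125 / 250
Defect density = 0.5 defects/KLOC

0.5 defects/KLOC


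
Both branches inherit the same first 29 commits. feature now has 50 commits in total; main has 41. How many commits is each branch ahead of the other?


Common ancestor: commit #29
feature commits after divergence: 50 - 29 = 21
main commits after divergence: 41 - 29 = 12
feature is 21 commits ahead of main
main is 12 commits ahead of feature

feature ahead: 21, main ahead: 12


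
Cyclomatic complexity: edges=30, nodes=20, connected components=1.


Formula: V(G) = E - N + 2P
V(G) = 30 - 20 + 2*1
V(G) = 10 + 2
V(G) = 12

12


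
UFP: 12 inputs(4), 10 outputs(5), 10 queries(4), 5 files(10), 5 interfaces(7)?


UFP = EI*4 + EO*5 + EQ*4 + ILF*10 + EIF*7
UFP = 12*4 + 10*5 + 10*4 + 5*10 + 5*7
UFP = 48 + 50 + 40 + 50 + 35
UFP = 223

223


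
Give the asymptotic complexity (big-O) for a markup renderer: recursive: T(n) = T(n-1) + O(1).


Reasoning: linear recursion with constant work per frame
Complexity: O(n)

O(n)


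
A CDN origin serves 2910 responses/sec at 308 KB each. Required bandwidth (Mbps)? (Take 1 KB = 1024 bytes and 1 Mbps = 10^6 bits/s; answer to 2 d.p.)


Formula: Mbps = payload_bytes * RPS * 8 / 1e6
Payload per request = 308 KB = 308 * 1024 = 315392 bytes
Total bytes/sec = 315392 * 2910 = 917790720
Total bits/sec = 917790720 * 8 = 7342325760
Mbps = 7342325760 / 1e6 = 7342.33

7342.33 Mbps


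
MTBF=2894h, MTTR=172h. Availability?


Availability = MTBF / (MTBF + MTTR)
Availability = 2894 / (2894 + 172)
Availability = 2894 / 3066
Availability = 94.3901%

94.3901%


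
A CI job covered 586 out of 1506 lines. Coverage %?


Coverage = covered / total * 100
Coverage = 586 / 1506 * 100
Coverage = 38.91%

38.91%


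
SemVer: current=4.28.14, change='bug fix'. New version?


Current: 4.28.14
Change category: 'bug fix' → patch bump
SemVer rule: patch bump → increment PATCH (MAJOR and MINOR unchanged)
New: 4.28.15

4.28.15


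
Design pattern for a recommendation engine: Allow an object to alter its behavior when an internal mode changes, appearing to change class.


This matches the State pattern

State


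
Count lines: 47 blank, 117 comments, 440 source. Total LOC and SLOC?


Total LOC = blank + comment + code
Total LOC = 47 + 117 + 440 = 604
SLOC (source only) = code = 440

Total LOC: 604, SLOC: 440


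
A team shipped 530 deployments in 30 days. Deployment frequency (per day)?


Formula: deployments per day = releases / days
= 530 / 30
= 17.667 deploys/day
(equivalently, 123.67 deploys/week)

17.667 deploys/day


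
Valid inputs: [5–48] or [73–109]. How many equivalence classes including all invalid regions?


Valid ranges: [5,48] and [73,109]
Class 1: x < 5 — invalid
Class 2: 5 ≤ x ≤ 48 — valid
Class 3: 48 < x < 73 — invalid (gap between ranges)
Class 4: 73 ≤ x ≤ 109 — valid
Class 5: x > 109 — invalid
Total equivalence classes: 5

5 equivalence classes


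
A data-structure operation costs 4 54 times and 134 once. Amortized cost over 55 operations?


Formula: Amortized cost = Total cost / Operations
Total cost = (54 * 4) + (1 * 134)
Total cost = 216 + 134 = 350
Amortized = 350 / 55 = 6.3636

6.3636


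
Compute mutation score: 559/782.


Mutation score = killed / total * 100
Mutation score = 559 / 782 * 100
Mutation score = 71.48%

71.48%


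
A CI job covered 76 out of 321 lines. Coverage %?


Coverage = covered / total * 100
Coverage = 76 / 321 * 100
Coverage = 23.68%

23.68%


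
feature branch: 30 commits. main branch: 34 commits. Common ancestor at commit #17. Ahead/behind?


Common ancestor: commit #17
feature commits after divergence: 30 - 17 = 13
main commits after divergence: 34 - 17 = 17
feature is 13 commits ahead of main
main is 17 commits ahead of feature

feature ahead: 13, main ahead: 17
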